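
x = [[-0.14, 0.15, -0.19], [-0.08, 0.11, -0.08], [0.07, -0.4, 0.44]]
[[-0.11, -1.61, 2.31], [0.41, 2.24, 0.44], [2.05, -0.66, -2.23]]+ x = [[-0.25, -1.46, 2.12], [0.33, 2.35, 0.36], [2.12, -1.06, -1.79]]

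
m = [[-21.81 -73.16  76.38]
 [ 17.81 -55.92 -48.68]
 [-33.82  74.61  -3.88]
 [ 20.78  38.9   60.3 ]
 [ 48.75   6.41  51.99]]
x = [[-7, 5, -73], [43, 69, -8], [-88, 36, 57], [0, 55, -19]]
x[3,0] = 0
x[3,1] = 55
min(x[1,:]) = -8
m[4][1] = 6.41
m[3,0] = 20.78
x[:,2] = [-73, -8, 57, -19]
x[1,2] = -8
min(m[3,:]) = 20.78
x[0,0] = -7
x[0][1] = 5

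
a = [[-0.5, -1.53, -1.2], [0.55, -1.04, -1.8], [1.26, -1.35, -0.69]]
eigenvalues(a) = [(-1.51+1.27j), (-1.51-1.27j), (0.79+0j)]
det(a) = 3.06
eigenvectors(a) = [[-0.75+0.00j, -0.75-0.00j, (0.13+0j)],  [(-0.41+0.33j), (-0.41-0.33j), -0.68+0.00j],  [(-0.11+0.38j), (-0.11-0.38j), (0.73+0j)]]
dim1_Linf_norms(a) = [1.53, 1.8, 1.35]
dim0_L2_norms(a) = [1.46, 2.29, 2.27]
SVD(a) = [[0.55, -0.69, 0.47],[0.65, -0.01, -0.76],[0.53, 0.72, 0.44]] @ diag([3.2108483564880452, 1.3015667946343568, 0.733196229356957]) @ [[0.23, -0.69, -0.68], [0.96, 0.06, 0.26], [-0.14, -0.72, 0.68]]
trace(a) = -2.23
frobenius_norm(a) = 3.54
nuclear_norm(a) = 5.25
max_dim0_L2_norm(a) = 2.29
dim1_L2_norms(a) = [2.01, 2.15, 1.97]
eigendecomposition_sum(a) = [[-0.27+1.16j, (-0.73-0.72j), -0.63-0.88j], [(0.36+0.75j), -0.72-0.08j, (-0.73-0.21j)], [(0.54+0.3j), -0.47+0.26j, -0.53+0.19j]] + [[-0.27-1.16j, -0.73+0.72j, (-0.63+0.88j)], [0.36-0.75j, (-0.72+0.08j), -0.73+0.21j], [(0.54-0.3j), (-0.47-0.26j), -0.53-0.19j]] + [[0.03+0.00j, -0.07-0.00j, (0.06+0j)],[-0.17-0.00j, (0.39+0j), -0.34-0.00j],[(0.18+0j), (-0.42-0j), 0.37+0.00j]]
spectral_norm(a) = 3.21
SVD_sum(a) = [[0.41, -1.22, -1.2], [0.48, -1.44, -1.42], [0.40, -1.18, -1.16]] + [[-0.86,-0.06,-0.24], [-0.01,-0.00,-0.00], [0.91,0.06,0.25]] + [[-0.05, -0.25, 0.24], [0.08, 0.4, -0.38], [-0.04, -0.23, 0.22]]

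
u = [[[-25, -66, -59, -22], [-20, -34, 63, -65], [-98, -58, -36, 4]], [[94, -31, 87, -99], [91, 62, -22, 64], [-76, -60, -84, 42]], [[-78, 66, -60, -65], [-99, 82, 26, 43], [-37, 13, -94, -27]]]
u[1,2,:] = [-76, -60, -84, 42]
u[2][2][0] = -37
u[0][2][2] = -36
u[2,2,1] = 13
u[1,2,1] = -60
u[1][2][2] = -84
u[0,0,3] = -22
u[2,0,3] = -65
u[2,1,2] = 26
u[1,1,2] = -22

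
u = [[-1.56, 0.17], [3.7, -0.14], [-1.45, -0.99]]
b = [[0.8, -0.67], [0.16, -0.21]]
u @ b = [[-1.22, 1.01], [2.94, -2.45], [-1.32, 1.18]]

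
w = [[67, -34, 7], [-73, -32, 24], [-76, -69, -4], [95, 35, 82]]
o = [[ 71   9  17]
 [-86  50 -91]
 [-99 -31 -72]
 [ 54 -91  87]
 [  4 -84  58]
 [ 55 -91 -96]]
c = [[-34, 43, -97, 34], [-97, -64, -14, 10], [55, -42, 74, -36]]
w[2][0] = -76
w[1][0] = -73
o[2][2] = -72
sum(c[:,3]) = 8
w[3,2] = 82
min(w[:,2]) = -4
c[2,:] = [55, -42, 74, -36]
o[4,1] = -84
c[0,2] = -97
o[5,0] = 55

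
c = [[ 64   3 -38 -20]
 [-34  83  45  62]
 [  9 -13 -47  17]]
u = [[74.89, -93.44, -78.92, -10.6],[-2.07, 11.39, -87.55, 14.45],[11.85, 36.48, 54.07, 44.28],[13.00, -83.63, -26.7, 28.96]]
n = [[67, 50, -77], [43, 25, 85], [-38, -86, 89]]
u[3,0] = 13.0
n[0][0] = 67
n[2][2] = 89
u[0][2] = -78.92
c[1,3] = 62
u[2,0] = 11.85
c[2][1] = -13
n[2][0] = -38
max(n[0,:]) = 67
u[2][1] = 36.48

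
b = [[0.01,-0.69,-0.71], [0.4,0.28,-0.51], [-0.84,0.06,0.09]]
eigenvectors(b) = [[0.71+0.00j, (0.03+0.45j), (0.03-0.45j)], [(0.07+0j), 0.71+0.00j, (0.71-0j)], [0.70+0.00j, (-0.38-0.38j), (-0.38+0.38j)]]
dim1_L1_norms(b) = [1.41, 1.19, 0.99]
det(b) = -0.45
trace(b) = 0.38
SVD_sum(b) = [[0.45, -0.27, -0.55], [0.3, -0.18, -0.37], [-0.35, 0.21, 0.42]] + [[-0.46, -0.39, -0.19],[0.23, 0.19, 0.09],[-0.4, -0.34, -0.16]] + [[0.02, -0.03, 0.03],[-0.13, 0.27, -0.24],[-0.09, 0.19, -0.17]]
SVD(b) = [[-0.70, -0.7, 0.10],[-0.47, 0.35, -0.81],[0.54, -0.62, -0.57]] @ diag([1.0870804903729545, 0.8914273522266365, 0.46873583514886497]) @ [[-0.59,  0.36,  0.72], [0.73,  0.61,  0.30], [0.34,  -0.70,  0.62]]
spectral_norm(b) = 1.09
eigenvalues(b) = [(-0.76+0j), (0.57+0.53j), (0.57-0.53j)]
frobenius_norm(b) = 1.48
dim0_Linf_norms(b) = [0.84, 0.69, 0.71]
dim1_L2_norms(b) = [0.99, 0.71, 0.85]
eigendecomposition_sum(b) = [[(-0.34+0j), -0.20-0.00j, -0.41-0.00j],  [(-0.03+0j), (-0.02-0j), -0.04-0.00j],  [(-0.33+0j), -0.20-0.00j, (-0.4-0j)]] + [[(0.17+0.13j),(-0.24+0.11j),(-0.15-0.14j)], [0.22-0.26j,0.15+0.39j,-0.24+0.22j], [(-0.25+0.02j),0.13-0.29j,(0.24+0.01j)]] + [[(0.17-0.13j), (-0.24-0.11j), (-0.15+0.14j)], [0.22+0.26j, 0.15-0.39j, (-0.24-0.22j)], [(-0.25-0.02j), (0.13+0.29j), (0.24-0.01j)]]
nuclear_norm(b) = 2.45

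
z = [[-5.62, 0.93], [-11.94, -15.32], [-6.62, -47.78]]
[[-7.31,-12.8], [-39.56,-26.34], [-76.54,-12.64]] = z@ [[1.53, 2.27], [1.39, -0.05]]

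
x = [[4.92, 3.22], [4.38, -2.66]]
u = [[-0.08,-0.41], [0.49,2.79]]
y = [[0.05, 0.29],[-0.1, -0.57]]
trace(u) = 2.71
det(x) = -27.19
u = x @ y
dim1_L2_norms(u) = [0.42, 2.83]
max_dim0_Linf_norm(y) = 0.57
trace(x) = 2.26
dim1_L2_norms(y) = [0.29, 0.58]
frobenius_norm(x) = 7.80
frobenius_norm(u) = 2.86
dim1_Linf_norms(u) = [0.41, 2.79]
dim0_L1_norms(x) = [9.3, 5.88]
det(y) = 0.00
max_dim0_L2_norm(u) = 2.82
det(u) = -0.02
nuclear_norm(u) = 2.87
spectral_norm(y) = 0.65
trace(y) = -0.52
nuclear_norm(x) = 10.73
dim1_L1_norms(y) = [0.34, 0.67]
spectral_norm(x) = 6.64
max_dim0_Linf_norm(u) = 2.79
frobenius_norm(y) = 0.65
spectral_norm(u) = 2.86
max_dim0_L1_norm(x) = 9.3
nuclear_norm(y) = 0.65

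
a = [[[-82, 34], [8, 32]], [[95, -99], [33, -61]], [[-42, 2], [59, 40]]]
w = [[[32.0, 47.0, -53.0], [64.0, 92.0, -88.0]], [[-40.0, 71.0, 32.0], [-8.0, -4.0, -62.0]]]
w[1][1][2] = -62.0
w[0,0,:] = [32.0, 47.0, -53.0]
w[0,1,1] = 92.0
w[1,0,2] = 32.0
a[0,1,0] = 8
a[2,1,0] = 59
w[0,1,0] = 64.0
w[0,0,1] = 47.0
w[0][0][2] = -53.0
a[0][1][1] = 32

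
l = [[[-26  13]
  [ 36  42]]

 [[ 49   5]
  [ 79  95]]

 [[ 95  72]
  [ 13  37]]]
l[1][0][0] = 49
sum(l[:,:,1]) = 264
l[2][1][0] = 13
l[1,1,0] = 79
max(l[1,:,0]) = 79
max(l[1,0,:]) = 49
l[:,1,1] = [42, 95, 37]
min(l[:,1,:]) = 13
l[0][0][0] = -26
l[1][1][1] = 95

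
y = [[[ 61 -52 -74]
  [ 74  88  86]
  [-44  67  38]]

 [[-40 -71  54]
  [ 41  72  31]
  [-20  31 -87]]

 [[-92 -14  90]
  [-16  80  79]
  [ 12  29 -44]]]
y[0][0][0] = 61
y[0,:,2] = [-74, 86, 38]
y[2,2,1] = 29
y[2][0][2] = 90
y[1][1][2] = 31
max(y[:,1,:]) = 88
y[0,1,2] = 86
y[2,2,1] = 29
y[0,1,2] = 86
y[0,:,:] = [[61, -52, -74], [74, 88, 86], [-44, 67, 38]]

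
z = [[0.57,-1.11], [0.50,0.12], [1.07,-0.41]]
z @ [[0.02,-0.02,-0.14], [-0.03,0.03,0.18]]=[[0.04,-0.04,-0.28], [0.01,-0.01,-0.05], [0.03,-0.03,-0.22]]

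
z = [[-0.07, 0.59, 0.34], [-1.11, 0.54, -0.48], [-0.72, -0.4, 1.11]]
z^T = [[-0.07, -1.11, -0.72],[0.59, 0.54, -0.4],[0.34, -0.48, 1.11]]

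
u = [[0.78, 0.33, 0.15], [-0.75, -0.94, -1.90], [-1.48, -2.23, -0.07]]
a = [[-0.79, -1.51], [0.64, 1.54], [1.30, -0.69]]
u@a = [[-0.21, -0.77], [-2.48, 1.00], [-0.35, -1.15]]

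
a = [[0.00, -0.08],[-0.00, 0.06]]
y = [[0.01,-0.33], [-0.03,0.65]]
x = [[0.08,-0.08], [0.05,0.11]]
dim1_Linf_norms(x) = [0.08, 0.11]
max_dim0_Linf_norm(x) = 0.11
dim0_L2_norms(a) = [0.0, 0.1]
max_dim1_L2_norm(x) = 0.12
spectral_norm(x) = 0.14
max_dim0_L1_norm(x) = 0.19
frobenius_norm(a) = 0.10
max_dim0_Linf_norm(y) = 0.65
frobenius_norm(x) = 0.17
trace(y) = 0.66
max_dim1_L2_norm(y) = 0.65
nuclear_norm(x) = 0.23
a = x @ y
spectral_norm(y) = 0.73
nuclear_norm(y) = 0.73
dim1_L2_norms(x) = [0.11, 0.12]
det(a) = 0.00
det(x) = 0.01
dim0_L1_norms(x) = [0.13, 0.19]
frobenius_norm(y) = 0.73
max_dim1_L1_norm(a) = 0.08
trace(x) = 0.19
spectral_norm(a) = 0.10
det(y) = -0.00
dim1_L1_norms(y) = [0.34, 0.68]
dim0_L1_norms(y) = [0.04, 0.98]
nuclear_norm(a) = 0.10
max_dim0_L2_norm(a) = 0.1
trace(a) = 0.06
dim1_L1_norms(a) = [0.08, 0.06]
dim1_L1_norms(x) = [0.16, 0.16]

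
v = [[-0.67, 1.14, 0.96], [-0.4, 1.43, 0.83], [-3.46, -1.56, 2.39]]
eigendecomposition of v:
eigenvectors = [[-0.62+0.00j, (-0.16+0.31j), -0.16-0.31j], [(0.25+0j), -0.09+0.35j, (-0.09-0.35j)], [(-0.74+0j), -0.87+0.00j, (-0.87-0j)]]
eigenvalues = [0j, (1.57+1.86j), (1.57-1.86j)]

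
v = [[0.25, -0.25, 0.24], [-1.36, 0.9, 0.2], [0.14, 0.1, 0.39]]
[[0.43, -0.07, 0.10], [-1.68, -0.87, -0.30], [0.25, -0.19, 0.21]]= v @ [[1.06, 0.65, 0.50], [-0.34, 0.19, 0.36], [0.34, -0.77, 0.26]]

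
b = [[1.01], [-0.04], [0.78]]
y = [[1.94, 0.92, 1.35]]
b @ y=[[1.96, 0.93, 1.36], [-0.08, -0.04, -0.05], [1.51, 0.72, 1.05]]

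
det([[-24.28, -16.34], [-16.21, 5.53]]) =-399.140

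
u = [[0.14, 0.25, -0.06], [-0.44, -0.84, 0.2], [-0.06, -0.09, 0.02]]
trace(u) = -0.68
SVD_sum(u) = [[0.13, 0.25, -0.06], [-0.44, -0.84, 0.20], [-0.05, -0.09, 0.02]] + [[0.01,-0.00,0.0], [0.00,-0.00,0.0], [-0.01,0.00,-0.00]] + [[0.0, -0.00, -0.00],[0.0, -0.00, -0.00],[0.0, -0.0, -0.0]]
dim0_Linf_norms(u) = [0.44, 0.84, 0.2]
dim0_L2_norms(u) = [0.47, 0.88, 0.21]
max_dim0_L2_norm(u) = 0.88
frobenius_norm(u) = 1.02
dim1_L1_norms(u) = [0.45, 1.48, 0.17]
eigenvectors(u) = [[0.28,-0.62,0.03], [-0.95,0.47,0.22], [-0.10,0.63,0.98]]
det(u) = 0.00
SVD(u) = [[-0.29, -0.51, 0.81], [0.95, -0.25, 0.18], [0.11, 0.83, 0.55]] @ diag([1.0182394494499167, 0.013678594177905627, 0.0011487581324575097]) @ [[-0.46, -0.87, 0.21], [-0.89, 0.43, -0.17], [0.06, -0.26, -0.96]]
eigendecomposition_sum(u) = [[0.13, 0.25, -0.06], [-0.43, -0.84, 0.20], [-0.04, -0.09, 0.02]] + [[0.01, 0.00, -0.00], [-0.01, -0.0, 0.0], [-0.01, -0.0, 0.0]] + [[-0.00, -0.00, -0.00], [-0.0, -0.0, -0.00], [-0.00, -0.00, -0.0]]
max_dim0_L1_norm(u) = 1.18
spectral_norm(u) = 1.02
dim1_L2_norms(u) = [0.29, 0.97, 0.11]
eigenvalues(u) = [-0.69, 0.01, -0.0]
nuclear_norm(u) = 1.03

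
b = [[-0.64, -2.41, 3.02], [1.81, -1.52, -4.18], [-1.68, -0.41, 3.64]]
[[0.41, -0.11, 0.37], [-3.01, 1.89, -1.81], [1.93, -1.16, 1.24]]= b@[[-0.43,0.31,-0.29],[0.42,-0.30,0.21],[0.38,-0.21,0.23]]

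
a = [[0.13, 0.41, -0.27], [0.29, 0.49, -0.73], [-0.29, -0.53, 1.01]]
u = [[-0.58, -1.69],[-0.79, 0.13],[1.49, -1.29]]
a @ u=[[-0.80, 0.18], [-1.64, 0.52], [2.09, -0.88]]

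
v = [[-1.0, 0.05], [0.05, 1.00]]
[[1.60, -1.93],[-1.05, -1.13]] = v @ [[-1.65, 1.87], [-0.97, -1.22]]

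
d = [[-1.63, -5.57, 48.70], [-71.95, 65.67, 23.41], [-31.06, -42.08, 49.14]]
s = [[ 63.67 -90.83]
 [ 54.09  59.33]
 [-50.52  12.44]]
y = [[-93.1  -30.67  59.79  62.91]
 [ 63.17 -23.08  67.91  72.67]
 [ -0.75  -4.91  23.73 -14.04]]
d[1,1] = 65.67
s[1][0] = 54.09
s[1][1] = 59.33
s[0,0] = 63.67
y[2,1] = -4.91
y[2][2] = 23.73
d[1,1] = 65.67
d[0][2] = 48.7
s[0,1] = -90.83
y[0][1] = -30.67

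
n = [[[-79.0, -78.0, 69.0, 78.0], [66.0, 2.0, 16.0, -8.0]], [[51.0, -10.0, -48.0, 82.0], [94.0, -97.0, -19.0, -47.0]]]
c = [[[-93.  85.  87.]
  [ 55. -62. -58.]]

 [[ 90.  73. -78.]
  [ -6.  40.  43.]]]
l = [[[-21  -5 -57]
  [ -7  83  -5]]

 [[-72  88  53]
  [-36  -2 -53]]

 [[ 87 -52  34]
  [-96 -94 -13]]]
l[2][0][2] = 34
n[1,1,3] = -47.0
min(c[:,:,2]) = -78.0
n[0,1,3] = -8.0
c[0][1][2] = -58.0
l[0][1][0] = -7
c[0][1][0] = 55.0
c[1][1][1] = 40.0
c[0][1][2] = -58.0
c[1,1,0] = -6.0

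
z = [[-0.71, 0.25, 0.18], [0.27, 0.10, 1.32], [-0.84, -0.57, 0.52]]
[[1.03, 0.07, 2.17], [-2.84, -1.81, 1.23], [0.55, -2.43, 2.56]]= z @ [[-1.85, 0.31, -2.52], [0.14, 2.33, 0.5], [-1.78, -1.61, 1.41]]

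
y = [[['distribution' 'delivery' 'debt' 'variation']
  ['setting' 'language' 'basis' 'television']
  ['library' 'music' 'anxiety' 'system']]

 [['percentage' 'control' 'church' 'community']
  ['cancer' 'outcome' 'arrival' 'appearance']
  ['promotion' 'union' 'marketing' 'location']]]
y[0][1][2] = 'basis'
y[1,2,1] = 'union'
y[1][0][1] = 'control'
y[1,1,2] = 'arrival'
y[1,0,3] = 'community'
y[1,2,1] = 'union'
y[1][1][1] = 'outcome'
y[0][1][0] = 'setting'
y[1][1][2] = 'arrival'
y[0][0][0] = 'distribution'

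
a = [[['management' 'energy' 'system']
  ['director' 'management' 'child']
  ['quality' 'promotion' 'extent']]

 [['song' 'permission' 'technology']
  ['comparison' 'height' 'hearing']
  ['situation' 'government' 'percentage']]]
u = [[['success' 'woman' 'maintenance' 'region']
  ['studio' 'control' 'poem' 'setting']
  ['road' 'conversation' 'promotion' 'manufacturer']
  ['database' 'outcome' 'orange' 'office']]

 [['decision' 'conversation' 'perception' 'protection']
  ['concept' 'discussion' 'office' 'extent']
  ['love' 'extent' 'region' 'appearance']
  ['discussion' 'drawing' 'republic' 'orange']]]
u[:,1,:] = [['studio', 'control', 'poem', 'setting'], ['concept', 'discussion', 'office', 'extent']]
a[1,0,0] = 'song'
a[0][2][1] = 'promotion'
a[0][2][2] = 'extent'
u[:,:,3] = [['region', 'setting', 'manufacturer', 'office'], ['protection', 'extent', 'appearance', 'orange']]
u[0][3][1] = 'outcome'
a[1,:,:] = [['song', 'permission', 'technology'], ['comparison', 'height', 'hearing'], ['situation', 'government', 'percentage']]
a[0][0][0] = 'management'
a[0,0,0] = 'management'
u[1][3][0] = 'discussion'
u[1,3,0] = 'discussion'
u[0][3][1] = 'outcome'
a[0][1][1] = 'management'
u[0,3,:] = ['database', 'outcome', 'orange', 'office']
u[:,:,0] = [['success', 'studio', 'road', 'database'], ['decision', 'concept', 'love', 'discussion']]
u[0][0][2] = 'maintenance'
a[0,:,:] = [['management', 'energy', 'system'], ['director', 'management', 'child'], ['quality', 'promotion', 'extent']]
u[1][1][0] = 'concept'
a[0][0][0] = 'management'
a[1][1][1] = 'height'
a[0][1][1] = 'management'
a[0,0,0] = 'management'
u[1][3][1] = 'drawing'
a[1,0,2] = 'technology'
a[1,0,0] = 'song'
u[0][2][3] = 'manufacturer'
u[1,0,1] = 'conversation'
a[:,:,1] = [['energy', 'management', 'promotion'], ['permission', 'height', 'government']]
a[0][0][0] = 'management'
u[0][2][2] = 'promotion'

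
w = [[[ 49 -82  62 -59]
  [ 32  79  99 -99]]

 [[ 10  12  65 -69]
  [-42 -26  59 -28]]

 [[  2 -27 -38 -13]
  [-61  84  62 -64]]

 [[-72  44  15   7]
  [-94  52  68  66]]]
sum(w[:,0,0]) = -11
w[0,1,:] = [32, 79, 99, -99]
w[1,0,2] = 65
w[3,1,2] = 68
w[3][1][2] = 68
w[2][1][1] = 84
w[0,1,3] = -99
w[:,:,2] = [[62, 99], [65, 59], [-38, 62], [15, 68]]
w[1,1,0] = -42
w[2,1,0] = -61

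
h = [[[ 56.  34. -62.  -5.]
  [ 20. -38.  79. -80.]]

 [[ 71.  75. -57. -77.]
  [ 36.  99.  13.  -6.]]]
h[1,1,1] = 99.0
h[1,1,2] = 13.0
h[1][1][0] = 36.0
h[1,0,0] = 71.0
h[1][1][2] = 13.0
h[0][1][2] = 79.0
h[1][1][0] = 36.0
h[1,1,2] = 13.0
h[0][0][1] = 34.0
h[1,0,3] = -77.0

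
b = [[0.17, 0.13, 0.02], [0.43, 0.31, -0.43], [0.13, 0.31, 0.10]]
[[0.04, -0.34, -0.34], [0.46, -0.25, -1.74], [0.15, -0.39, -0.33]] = b@[[-0.38, -1.75, -1.39], [0.91, -0.13, -1.08], [-0.79, -1.27, 1.87]]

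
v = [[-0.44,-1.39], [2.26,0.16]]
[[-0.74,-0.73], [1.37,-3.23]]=v @ [[0.58, -1.5], [0.35, 1.00]]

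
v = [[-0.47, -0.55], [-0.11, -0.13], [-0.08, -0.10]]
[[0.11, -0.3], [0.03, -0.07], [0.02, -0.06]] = v@[[0.16, -0.34], [-0.34, 0.84]]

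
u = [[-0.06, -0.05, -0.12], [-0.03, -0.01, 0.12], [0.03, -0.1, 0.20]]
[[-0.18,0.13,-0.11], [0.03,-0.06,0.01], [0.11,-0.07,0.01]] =u @[[1.33, -0.36, 0.62],[0.51, -0.68, 0.74],[0.62, -0.62, 0.33]]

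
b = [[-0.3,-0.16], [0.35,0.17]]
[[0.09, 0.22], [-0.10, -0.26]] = b@[[0.0, -0.73], [-0.59, -0.01]]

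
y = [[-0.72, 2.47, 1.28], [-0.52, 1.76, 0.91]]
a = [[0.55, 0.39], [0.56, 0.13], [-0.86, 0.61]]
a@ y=[[-0.60, 2.04, 1.06],[-0.47, 1.61, 0.84],[0.30, -1.05, -0.55]]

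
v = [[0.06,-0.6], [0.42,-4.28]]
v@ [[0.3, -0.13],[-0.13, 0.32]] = [[0.10,  -0.20], [0.68,  -1.42]]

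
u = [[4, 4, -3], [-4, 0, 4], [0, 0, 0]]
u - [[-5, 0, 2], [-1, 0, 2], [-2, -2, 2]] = [[9, 4, -5], [-3, 0, 2], [2, 2, -2]]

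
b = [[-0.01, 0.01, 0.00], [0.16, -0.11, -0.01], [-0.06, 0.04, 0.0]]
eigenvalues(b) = [-0.12, 0.0, -0.0]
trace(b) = -0.12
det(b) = 0.00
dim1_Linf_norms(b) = [0.01, 0.16, 0.06]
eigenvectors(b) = [[-0.08, 0.55, 0.11],  [0.93, 0.79, 0.07],  [-0.35, -0.28, 0.99]]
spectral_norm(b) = 0.21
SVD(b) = [[-0.07, 0.05, -1.00], [0.94, -0.34, -0.08], [-0.35, -0.94, -0.03]] @ diag([0.20779762717699665, 0.003611753031660536, 0.002664841392692052]) @ [[0.82, -0.57, -0.05], [0.21, 0.23, 0.95], [-0.53, -0.79, 0.31]]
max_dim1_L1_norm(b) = 0.28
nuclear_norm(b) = 0.21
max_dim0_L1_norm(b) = 0.23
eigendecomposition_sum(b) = [[-0.01, 0.01, 0.0],[0.15, -0.11, -0.01],[-0.06, 0.04, 0.00]] + [[0.0, 0.00, -0.00], [0.01, 0.00, -0.0], [-0.0, -0.0, 0.0]] + [[0.00, -0.00, -0.00], [0.00, -0.0, -0.0], [0.00, -0.00, -0.00]]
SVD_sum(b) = [[-0.01, 0.01, 0.0], [0.16, -0.11, -0.01], [-0.06, 0.04, 0.00]] + [[0.0, 0.0, 0.00], [-0.0, -0.0, -0.0], [-0.0, -0.00, -0.0]] + [[0.0, 0.0, -0.00],[0.00, 0.00, -0.00],[0.00, 0.0, -0.00]]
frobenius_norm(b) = 0.21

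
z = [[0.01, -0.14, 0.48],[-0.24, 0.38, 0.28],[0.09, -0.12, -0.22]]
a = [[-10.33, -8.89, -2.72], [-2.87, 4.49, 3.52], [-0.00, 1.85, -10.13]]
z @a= [[0.3, 0.17, -5.38],[1.39, 4.36, -0.85],[-0.59, -1.75, 1.56]]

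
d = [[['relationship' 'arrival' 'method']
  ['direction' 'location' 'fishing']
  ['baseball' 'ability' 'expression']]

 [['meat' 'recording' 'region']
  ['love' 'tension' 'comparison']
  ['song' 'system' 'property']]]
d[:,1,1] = ['location', 'tension']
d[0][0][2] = 'method'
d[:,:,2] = [['method', 'fishing', 'expression'], ['region', 'comparison', 'property']]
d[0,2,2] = 'expression'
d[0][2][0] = 'baseball'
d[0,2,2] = 'expression'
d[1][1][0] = 'love'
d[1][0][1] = 'recording'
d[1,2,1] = 'system'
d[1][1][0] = 'love'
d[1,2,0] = 'song'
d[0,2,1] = 'ability'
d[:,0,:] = [['relationship', 'arrival', 'method'], ['meat', 'recording', 'region']]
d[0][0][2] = 'method'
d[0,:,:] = [['relationship', 'arrival', 'method'], ['direction', 'location', 'fishing'], ['baseball', 'ability', 'expression']]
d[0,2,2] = 'expression'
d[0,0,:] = ['relationship', 'arrival', 'method']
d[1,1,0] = 'love'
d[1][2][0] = 'song'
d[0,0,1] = 'arrival'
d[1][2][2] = 'property'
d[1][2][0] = 'song'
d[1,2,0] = 'song'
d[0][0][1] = 'arrival'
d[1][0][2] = 'region'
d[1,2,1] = 'system'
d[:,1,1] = ['location', 'tension']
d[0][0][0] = 'relationship'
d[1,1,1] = 'tension'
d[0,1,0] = 'direction'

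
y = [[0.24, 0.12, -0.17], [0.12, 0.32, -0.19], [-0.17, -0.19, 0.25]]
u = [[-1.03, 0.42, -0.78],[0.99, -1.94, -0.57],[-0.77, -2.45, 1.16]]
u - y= [[-1.27, 0.30, -0.61], [0.87, -2.26, -0.38], [-0.6, -2.26, 0.91]]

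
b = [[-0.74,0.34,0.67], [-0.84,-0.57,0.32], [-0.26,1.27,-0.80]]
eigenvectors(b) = [[(-0.4+0.45j), (-0.4-0.45j), (-0.37+0j)], [(-0.36-0.31j), -0.36+0.31j, -0.54+0.00j], [(-0.64+0j), (-0.64-0j), 0.75+0.00j]]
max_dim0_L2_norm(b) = 1.43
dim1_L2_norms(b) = [1.05, 1.06, 1.52]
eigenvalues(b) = [(-0.26+0.79j), (-0.26-0.79j), (-1.59+0j)]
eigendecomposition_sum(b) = [[(-0.24+0.29j), 0.36+0.01j, 0.14+0.15j], [-0.23-0.18j, (-0+0.28j), -0.12+0.11j], [-0.40+0.02j, 0.25+0.30j, -0.02+0.22j]] + [[(-0.24-0.29j), 0.36-0.01j, (0.14-0.15j)], [-0.23+0.18j, (-0-0.28j), -0.12-0.11j], [-0.40-0.02j, (0.25-0.3j), -0.02-0.22j]] + [[-0.26-0.00j, -0.39+0.00j, (0.38-0j)], [(-0.38-0j), (-0.56+0j), (0.55-0j)], [0.53+0.00j, 0.77-0.00j, (-0.76+0j)]]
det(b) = -1.11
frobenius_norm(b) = 2.14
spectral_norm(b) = 1.65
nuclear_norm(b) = 3.43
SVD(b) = [[-0.14, 0.78, -0.61], [-0.47, 0.48, 0.74], [0.87, 0.39, 0.3]] @ diag([1.6496437312669572, 1.2466571079984496, 0.5385365493340037]) @ [[0.17,0.80,-0.57],[-0.87,0.39,0.29],[-0.46,-0.45,-0.77]]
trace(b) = -2.11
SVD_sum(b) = [[-0.04,-0.19,0.13], [-0.13,-0.63,0.45], [0.24,1.15,-0.82]] + [[-0.85, 0.38, 0.29],[-0.53, 0.24, 0.18],[-0.43, 0.19, 0.14]] + [[0.15, 0.15, 0.25], [-0.18, -0.18, -0.30], [-0.07, -0.07, -0.12]]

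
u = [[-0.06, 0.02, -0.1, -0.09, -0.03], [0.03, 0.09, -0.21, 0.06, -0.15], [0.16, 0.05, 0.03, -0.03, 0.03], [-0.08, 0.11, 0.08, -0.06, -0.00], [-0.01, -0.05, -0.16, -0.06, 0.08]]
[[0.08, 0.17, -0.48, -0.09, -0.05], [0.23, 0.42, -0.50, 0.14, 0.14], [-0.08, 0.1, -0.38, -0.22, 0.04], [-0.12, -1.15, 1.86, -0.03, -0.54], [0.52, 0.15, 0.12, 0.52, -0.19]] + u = [[0.02, 0.19, -0.58, -0.18, -0.08],[0.26, 0.51, -0.71, 0.2, -0.01],[0.08, 0.15, -0.35, -0.25, 0.07],[-0.20, -1.04, 1.94, -0.09, -0.54],[0.51, 0.10, -0.04, 0.46, -0.11]]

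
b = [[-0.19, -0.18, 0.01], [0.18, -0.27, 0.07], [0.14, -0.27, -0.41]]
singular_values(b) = [0.54, 0.29, 0.25]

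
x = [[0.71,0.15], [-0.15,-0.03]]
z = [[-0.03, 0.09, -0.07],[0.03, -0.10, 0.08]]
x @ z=[[-0.02, 0.05, -0.04], [0.00, -0.01, 0.01]]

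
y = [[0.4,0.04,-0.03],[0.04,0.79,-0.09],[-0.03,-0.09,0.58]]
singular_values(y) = [0.83, 0.55, 0.39]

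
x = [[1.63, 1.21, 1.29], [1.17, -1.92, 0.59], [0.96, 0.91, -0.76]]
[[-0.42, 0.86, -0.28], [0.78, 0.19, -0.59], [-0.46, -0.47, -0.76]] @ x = [[0.05, -2.41, 0.18], [0.93, 0.04, 1.57], [-2.03, -0.35, -0.29]]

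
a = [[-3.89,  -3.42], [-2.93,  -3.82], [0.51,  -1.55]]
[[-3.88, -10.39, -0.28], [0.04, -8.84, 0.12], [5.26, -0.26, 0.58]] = a@[[3.09, 1.96, 0.31], [-2.38, 0.81, -0.27]]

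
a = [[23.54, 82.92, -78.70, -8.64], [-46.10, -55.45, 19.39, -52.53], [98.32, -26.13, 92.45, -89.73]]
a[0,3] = -8.64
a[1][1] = -55.45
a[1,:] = [-46.1, -55.45, 19.39, -52.53]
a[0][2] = -78.7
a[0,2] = -78.7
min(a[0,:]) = -78.7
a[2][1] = -26.13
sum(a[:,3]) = -150.9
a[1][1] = -55.45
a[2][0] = 98.32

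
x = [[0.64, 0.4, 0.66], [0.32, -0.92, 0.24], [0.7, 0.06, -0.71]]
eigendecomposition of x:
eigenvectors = [[-0.90+0.00j,(-0.14-0.27j),(-0.14+0.27j)], [-0.20+0.00j,0.69+0.00j,0.69-0.00j], [(-0.38+0j),(-0.03+0.65j),(-0.03-0.65j)]]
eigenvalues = [(1+0j), (-1+0.1j), (-1-0.1j)]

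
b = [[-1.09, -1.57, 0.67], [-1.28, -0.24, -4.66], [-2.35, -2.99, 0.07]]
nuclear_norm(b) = 9.13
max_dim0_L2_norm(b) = 4.71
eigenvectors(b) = [[0.23,  0.77,  0.37], [0.75,  -0.61,  -0.79], [0.62,  -0.18,  0.48]]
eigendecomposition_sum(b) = [[-0.67, -0.67, -0.59], [-2.19, -2.19, -1.94], [-1.80, -1.80, -1.59]] + [[-0.00, -0.0, 0.00], [0.00, 0.00, -0.00], [0.0, 0.0, -0.0]] + [[-0.42, -0.9, 1.26], [0.91, 1.95, -2.72], [-0.55, -1.19, 1.66]]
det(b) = 0.06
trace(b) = -1.26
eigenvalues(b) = [-4.45, -0.0, 3.19]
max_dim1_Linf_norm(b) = 4.66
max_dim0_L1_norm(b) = 5.4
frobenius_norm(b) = 6.48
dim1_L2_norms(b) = [2.03, 4.84, 3.8]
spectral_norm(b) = 4.96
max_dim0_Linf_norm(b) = 4.66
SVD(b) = [[-0.07, 0.48, -0.87],  [-0.93, -0.35, -0.12],  [-0.36, 0.81, 0.47]] @ diag([4.962585873409961, 4.165781258134767, 0.0028210645179669396]) @ [[0.42, 0.28, 0.86], [-0.47, -0.74, 0.48], [0.77, -0.61, -0.18]]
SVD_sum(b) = [[-0.14,-0.09,-0.28], [-1.96,-1.31,-3.97], [-0.76,-0.5,-1.53]] + [[-0.95, -1.48, 0.95], [0.68, 1.07, -0.69], [-1.59, -2.49, 1.60]] + [[-0.0, 0.0, 0.0],[-0.0, 0.0, 0.0],[0.00, -0.00, -0.00]]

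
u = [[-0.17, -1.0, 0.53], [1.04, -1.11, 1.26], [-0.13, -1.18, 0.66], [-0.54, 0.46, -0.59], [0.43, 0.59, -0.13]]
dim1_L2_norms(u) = [1.14, 1.98, 1.36, 0.92, 0.74]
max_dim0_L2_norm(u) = 2.05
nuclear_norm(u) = 3.86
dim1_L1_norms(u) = [1.7, 3.41, 1.97, 1.59, 1.15]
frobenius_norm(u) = 2.91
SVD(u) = [[0.39, 0.43, 0.29], [0.71, -0.51, -0.40], [0.47, 0.45, -0.22], [-0.32, 0.3, -0.84], [-0.15, -0.52, -0.04]] @ diag([2.6461065601061184, 1.20635192008605, 0.0059259993306669916]) @ [[0.27,  -0.74,  0.61], [-0.86,  -0.47,  -0.18], [-0.42,  0.48,  0.77]]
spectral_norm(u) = 2.65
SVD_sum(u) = [[0.28, -0.76, 0.62],[0.51, -1.4, 1.15],[0.34, -0.92, 0.76],[-0.23, 0.63, -0.52],[-0.11, 0.3, -0.25]] + [[-0.45,-0.24,-0.1], [0.53,0.29,0.11], [-0.47,-0.25,-0.1], [-0.31,-0.17,-0.07], [0.54,0.29,0.12]] + [[-0.0, 0.0, 0.0], [0.00, -0.0, -0.00], [0.0, -0.0, -0.00], [0.00, -0.0, -0.0], [0.0, -0.0, -0.00]]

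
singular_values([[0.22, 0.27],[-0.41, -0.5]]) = [0.73, 0.0]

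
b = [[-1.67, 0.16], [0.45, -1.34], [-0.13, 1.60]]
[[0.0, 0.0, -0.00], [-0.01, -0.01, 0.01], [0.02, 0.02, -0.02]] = b@[[0.00, 0.00, -0.00], [0.01, 0.01, -0.01]]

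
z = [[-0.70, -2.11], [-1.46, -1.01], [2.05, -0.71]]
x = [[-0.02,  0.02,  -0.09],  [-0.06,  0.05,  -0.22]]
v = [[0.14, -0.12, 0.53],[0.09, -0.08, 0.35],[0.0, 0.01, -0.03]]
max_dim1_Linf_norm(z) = 2.11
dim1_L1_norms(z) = [2.81, 2.47, 2.76]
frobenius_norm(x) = 0.25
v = z @ x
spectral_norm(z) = 2.82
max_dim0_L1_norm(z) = 4.21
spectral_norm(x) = 0.25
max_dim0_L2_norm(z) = 2.61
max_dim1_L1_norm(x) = 0.33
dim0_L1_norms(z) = [4.21, 3.83]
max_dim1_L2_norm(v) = 0.56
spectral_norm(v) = 0.67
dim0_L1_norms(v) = [0.23, 0.21, 0.91]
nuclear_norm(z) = 5.02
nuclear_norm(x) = 0.26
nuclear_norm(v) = 0.68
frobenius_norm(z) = 3.58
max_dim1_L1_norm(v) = 0.79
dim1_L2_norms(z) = [2.22, 1.78, 2.17]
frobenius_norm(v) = 0.67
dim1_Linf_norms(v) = [0.53, 0.35, 0.03]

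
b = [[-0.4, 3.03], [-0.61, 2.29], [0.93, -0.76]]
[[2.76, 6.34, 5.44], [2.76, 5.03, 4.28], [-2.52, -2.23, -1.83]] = b@[[-2.20,-0.77,-0.56], [0.62,1.99,1.72]]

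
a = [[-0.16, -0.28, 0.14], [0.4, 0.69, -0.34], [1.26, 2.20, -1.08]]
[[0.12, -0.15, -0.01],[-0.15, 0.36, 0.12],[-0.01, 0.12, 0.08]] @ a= [[-0.09, -0.16, 0.08], [0.32, 0.55, -0.27], [0.15, 0.26, -0.13]]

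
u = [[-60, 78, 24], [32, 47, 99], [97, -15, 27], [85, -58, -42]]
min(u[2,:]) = -15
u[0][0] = -60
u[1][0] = 32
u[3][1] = -58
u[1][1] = 47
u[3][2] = -42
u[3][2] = -42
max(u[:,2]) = 99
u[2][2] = 27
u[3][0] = 85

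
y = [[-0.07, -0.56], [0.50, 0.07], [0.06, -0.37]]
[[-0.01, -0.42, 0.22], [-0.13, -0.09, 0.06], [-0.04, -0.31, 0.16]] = y @ [[-0.27,-0.29,0.17],[0.06,0.79,-0.41]]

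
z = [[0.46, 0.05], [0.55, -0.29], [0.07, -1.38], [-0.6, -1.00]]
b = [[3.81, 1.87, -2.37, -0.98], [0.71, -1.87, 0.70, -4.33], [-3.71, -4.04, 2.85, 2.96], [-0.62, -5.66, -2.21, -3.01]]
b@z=[[3.2, 3.9], [1.95, 3.94], [-5.51, -5.91], [-1.75, 7.67]]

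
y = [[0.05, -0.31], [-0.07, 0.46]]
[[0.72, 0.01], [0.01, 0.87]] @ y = [[0.04, -0.22],[-0.06, 0.40]]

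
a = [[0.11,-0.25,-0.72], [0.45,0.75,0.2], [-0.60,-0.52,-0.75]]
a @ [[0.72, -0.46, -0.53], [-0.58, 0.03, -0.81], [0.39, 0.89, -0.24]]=[[-0.06, -0.70, 0.32], [-0.03, -0.01, -0.89], [-0.42, -0.41, 0.92]]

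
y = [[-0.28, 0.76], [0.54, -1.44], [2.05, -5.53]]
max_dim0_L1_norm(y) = 7.73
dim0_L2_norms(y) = [2.14, 5.76]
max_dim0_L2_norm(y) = 5.76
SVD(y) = [[-0.13, -0.3], [0.25, -0.93], [0.96, 0.2]] @ diag([6.1485417174982, 0.005894759051913976]) @ [[0.35, -0.94], [-0.94, -0.35]]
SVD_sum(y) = [[-0.28, 0.76], [0.53, -1.44], [2.05, -5.53]] + [[0.00,  0.00],[0.01,  0.00],[-0.0,  -0.00]]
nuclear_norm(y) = 6.15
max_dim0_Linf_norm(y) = 5.53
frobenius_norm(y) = 6.15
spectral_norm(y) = 6.15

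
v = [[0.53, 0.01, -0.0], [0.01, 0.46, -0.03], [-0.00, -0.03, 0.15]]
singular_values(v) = [0.53, 0.46, 0.15]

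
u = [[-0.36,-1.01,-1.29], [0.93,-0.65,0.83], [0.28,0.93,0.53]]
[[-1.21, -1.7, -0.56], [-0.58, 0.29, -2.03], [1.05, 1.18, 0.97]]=u @[[0.04, 0.39, -0.52], [1.07, 0.83, 1.56], [0.09, 0.56, -0.64]]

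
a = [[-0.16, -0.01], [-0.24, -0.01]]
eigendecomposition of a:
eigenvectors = [[-0.57, 0.06], [-0.82, -1.0]]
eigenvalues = [-0.17, 0.0]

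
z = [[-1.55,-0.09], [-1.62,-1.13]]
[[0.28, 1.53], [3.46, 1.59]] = z @[[-0.0, -0.99], [-3.06, 0.01]]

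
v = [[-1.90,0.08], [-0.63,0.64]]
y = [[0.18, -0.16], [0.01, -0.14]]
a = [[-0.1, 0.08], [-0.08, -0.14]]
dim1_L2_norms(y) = [0.24, 0.14]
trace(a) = -0.24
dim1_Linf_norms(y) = [0.18, 0.14]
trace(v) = -1.26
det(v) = -1.17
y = v @ a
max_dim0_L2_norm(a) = 0.16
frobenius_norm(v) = 2.10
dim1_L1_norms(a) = [0.18, 0.22]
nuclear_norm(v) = 2.60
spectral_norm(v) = 2.02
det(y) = -0.02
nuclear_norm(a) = 0.29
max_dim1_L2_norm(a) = 0.16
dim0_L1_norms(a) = [0.18, 0.22]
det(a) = 0.02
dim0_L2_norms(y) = [0.18, 0.21]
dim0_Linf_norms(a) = [0.1, 0.14]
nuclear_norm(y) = 0.35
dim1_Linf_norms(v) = [1.9, 0.64]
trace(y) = 0.04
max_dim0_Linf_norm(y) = 0.18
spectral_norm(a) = 0.16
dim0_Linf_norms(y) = [0.18, 0.16]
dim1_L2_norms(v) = [1.9, 0.9]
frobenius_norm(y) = 0.28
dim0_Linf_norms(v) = [1.9, 0.64]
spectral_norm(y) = 0.26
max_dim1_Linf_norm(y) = 0.18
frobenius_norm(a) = 0.21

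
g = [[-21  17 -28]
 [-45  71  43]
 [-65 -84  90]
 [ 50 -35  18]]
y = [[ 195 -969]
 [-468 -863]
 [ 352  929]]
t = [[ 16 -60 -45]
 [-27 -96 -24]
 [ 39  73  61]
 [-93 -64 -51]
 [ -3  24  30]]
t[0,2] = -45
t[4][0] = -3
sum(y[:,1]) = -903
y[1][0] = -468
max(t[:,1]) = 73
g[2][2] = 90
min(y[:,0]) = -468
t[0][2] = -45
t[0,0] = 16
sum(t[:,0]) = -68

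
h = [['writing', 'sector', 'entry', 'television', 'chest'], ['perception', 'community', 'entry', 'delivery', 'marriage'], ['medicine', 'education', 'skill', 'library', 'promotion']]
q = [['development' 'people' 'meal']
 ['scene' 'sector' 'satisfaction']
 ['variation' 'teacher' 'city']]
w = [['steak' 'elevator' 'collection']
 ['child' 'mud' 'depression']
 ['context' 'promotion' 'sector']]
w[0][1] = 'elevator'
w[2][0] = 'context'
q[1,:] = ['scene', 'sector', 'satisfaction']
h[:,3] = ['television', 'delivery', 'library']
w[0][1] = 'elevator'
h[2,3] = 'library'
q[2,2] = 'city'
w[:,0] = ['steak', 'child', 'context']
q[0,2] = 'meal'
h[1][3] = 'delivery'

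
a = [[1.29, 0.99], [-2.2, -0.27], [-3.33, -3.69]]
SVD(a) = [[-0.29, 0.09],  [0.33, -0.92],  [0.9, 0.37]] @ diag([5.510456047175713, 1.3773068474906436]) @ [[-0.74,-0.67], [0.67,-0.74]]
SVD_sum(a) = [[1.2, 1.09], [-1.35, -1.22], [-3.67, -3.31]] + [[0.09, -0.1], [-0.85, 0.95], [0.34, -0.38]]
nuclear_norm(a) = 6.89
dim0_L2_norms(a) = [4.19, 3.83]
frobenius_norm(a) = 5.68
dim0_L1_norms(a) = [6.82, 4.95]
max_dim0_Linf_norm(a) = 3.69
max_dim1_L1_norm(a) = 7.02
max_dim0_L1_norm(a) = 6.82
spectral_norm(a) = 5.51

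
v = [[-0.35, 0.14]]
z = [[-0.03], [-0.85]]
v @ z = [[-0.11]]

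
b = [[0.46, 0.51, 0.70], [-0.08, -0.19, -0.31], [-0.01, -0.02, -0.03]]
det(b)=-0.000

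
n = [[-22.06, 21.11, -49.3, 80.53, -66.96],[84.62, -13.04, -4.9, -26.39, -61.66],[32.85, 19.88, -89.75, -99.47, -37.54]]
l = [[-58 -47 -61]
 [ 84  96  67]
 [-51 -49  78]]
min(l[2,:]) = -51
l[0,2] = -61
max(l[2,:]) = 78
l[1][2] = 67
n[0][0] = -22.06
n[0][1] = 21.11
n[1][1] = -13.04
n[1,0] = 84.62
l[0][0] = -58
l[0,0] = -58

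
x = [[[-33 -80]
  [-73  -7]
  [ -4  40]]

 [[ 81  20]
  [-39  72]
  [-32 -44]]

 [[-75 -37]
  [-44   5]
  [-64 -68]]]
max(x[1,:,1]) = 72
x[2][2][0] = -64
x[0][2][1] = 40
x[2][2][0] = -64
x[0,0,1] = -80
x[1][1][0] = -39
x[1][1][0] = -39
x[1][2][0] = -32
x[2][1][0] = -44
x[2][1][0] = -44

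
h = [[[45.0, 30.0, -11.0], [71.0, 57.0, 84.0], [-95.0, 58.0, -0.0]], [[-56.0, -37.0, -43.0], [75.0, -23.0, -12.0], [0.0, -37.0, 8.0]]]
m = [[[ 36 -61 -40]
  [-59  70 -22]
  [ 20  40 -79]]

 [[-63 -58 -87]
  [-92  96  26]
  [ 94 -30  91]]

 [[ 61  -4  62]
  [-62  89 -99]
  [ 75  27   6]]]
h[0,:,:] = [[45.0, 30.0, -11.0], [71.0, 57.0, 84.0], [-95.0, 58.0, -0.0]]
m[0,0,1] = -61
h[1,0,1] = -37.0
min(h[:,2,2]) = -0.0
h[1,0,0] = -56.0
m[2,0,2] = 62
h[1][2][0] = 0.0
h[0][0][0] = 45.0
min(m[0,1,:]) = -59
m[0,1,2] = -22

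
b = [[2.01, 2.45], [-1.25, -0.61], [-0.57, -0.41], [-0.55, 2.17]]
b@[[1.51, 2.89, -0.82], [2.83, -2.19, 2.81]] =[[9.97,0.44,5.24], [-3.61,-2.28,-0.69], [-2.02,-0.75,-0.68], [5.31,-6.34,6.55]]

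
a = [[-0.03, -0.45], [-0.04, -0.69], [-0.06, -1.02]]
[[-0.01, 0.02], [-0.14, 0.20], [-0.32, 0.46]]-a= [[0.02, 0.47], [-0.10, 0.89], [-0.26, 1.48]]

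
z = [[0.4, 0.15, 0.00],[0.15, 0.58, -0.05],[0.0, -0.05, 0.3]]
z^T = [[0.4, 0.15, 0.00],[0.15, 0.58, -0.05],[0.00, -0.05, 0.3]]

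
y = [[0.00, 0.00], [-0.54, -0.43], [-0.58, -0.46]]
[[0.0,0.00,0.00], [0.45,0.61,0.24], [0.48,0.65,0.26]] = y@[[2.26, 0.11, -2.47], [-3.89, -1.55, 2.54]]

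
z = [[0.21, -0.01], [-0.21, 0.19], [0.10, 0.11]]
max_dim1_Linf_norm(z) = 0.21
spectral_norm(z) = 0.34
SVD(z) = [[-0.58, -0.45],[0.81, -0.44],[-0.13, -0.78]] @ diag([0.33621904603178054, 0.18291187245632645]) @ [[-0.9, 0.43],[-0.43, -0.9]]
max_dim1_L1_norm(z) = 0.4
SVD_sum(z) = [[0.17, -0.08], [-0.24, 0.12], [0.04, -0.02]] + [[0.04,0.07], [0.03,0.07], [0.06,0.13]]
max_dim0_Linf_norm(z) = 0.21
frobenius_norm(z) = 0.38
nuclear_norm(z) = 0.52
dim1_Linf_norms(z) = [0.21, 0.21, 0.11]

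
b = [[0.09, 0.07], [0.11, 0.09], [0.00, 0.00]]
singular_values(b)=[0.18, 0.0]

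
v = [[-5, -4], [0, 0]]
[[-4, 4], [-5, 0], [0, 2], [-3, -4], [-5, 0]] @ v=[[20, 16], [25, 20], [0, 0], [15, 12], [25, 20]]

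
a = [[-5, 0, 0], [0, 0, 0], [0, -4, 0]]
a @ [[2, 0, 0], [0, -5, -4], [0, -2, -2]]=[[-10, 0, 0], [0, 0, 0], [0, 20, 16]]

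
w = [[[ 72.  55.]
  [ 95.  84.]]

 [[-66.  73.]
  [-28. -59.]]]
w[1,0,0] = -66.0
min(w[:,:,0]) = -66.0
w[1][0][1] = 73.0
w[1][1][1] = -59.0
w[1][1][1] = -59.0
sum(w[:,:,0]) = 73.0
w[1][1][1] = -59.0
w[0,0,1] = 55.0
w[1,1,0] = -28.0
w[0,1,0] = 95.0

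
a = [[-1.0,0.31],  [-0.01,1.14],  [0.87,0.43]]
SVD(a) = [[-0.66, -0.45], [0.22, -0.88], [0.72, -0.15]] @ diag([1.3309939802817488, 1.2514212018556132]) @ [[0.96, 0.27],[0.27, -0.96]]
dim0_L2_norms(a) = [1.33, 1.26]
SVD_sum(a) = [[-0.85,-0.23], [0.28,0.08], [0.92,0.25]] + [[-0.15, 0.54], [-0.29, 1.06], [-0.05, 0.18]]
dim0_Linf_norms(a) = [1.0, 1.14]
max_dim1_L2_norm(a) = 1.14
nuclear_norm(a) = 2.58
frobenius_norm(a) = 1.83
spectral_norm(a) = 1.33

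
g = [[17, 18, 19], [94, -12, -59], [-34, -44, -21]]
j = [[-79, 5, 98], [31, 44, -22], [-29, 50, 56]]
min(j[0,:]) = -79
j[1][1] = 44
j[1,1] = 44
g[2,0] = -34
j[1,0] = 31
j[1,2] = -22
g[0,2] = 19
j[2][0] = -29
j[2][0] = -29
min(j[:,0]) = -79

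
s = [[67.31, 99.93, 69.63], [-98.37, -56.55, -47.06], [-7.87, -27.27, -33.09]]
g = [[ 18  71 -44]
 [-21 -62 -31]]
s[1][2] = -47.06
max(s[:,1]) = 99.93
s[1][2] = -47.06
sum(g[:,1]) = 9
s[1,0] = -98.37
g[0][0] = 18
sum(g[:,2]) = -75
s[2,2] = -33.09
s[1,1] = -56.55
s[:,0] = [67.31, -98.37, -7.87]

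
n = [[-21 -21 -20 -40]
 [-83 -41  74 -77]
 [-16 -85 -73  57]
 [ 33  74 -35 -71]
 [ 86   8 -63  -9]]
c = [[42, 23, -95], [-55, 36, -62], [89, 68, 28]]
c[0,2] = -95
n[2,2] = -73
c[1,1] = 36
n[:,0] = [-21, -83, -16, 33, 86]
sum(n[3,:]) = 1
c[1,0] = -55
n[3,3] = -71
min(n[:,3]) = -77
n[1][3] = -77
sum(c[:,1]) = 127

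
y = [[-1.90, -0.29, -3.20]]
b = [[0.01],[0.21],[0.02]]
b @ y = [[-0.02, -0.00, -0.03], [-0.40, -0.06, -0.67], [-0.04, -0.01, -0.06]]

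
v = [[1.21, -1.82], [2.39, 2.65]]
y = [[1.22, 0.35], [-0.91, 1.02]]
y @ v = [[2.31, -1.29], [1.34, 4.36]]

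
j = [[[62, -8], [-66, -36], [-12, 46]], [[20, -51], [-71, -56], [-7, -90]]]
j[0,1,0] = -66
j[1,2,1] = -90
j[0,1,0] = -66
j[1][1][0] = -71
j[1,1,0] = -71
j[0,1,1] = -36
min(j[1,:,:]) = -90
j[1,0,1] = -51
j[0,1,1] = -36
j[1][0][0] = 20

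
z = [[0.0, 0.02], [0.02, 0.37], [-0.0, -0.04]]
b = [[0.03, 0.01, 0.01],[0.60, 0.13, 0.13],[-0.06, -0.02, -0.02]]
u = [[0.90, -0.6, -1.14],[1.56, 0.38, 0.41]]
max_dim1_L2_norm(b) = 0.63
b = z @ u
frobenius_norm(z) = 0.37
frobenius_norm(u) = 2.28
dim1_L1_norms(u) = [2.64, 2.35]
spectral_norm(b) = 0.63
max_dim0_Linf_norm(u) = 1.56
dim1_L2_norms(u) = [1.57, 1.66]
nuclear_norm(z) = 0.38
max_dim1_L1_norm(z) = 0.39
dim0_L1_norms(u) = [2.46, 0.98, 1.55]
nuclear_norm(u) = 3.20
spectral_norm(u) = 1.82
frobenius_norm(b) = 0.63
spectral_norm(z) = 0.37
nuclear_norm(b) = 0.64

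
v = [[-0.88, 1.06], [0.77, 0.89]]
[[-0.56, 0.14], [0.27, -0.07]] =v @ [[0.49, -0.12], [-0.12, 0.03]]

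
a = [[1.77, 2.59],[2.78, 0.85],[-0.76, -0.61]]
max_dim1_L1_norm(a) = 4.36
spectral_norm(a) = 4.15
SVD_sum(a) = [[2.35, 1.85],[2.13, 1.67],[-0.77, -0.6]] + [[-0.58, 0.74], [0.65, -0.82], [0.01, -0.01]]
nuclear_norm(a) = 5.56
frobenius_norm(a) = 4.39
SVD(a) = [[-0.72, 0.67],[-0.65, -0.74],[0.23, -0.01]] @ diag([4.153487331271305, 1.4107242781524578]) @ [[-0.79, -0.62], [-0.62, 0.79]]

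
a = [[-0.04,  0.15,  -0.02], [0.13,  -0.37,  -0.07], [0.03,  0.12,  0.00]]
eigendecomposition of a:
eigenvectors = [[0.38+0.00j, (0.18+0.57j), 0.18-0.57j], [-0.89+0.00j, -0.06+0.21j, (-0.06-0.21j)], [(0.24+0j), 0.78+0.00j, (0.78-0j)]]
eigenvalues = [(-0.41+0j), (-0+0.05j), (-0-0.05j)]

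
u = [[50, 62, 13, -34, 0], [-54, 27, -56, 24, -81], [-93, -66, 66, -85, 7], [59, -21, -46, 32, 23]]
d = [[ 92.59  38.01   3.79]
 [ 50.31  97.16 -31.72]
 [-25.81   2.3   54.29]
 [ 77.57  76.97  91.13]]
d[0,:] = [92.59, 38.01, 3.79]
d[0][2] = 3.79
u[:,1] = [62, 27, -66, -21]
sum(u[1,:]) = -140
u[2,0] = -93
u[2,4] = 7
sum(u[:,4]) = -51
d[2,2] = 54.29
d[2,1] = 2.3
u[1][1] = 27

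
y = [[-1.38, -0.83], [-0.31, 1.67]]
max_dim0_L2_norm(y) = 1.86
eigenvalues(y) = [-1.46, 1.75]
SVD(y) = [[-0.65, 0.76], [0.76, 0.65]] @ diag([1.9257428170244537, 1.3303437911602858]) @ [[0.34, 0.94], [-0.94, 0.34]]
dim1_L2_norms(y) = [1.61, 1.7]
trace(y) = 0.29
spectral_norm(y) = 1.93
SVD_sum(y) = [[-0.43,  -1.18],[0.5,  1.37]] + [[-0.95, 0.35],[-0.81, 0.3]]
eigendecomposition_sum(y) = [[-1.42, -0.38], [-0.14, -0.04]] + [[0.04, -0.45], [-0.17, 1.71]]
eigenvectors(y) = [[-1.0,0.26], [-0.10,-0.97]]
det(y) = -2.56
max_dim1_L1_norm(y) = 2.21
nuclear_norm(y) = 3.26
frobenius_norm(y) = 2.34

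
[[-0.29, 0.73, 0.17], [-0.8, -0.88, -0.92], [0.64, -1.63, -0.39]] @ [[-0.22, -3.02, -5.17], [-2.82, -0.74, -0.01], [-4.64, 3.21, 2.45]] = [[-2.78, 0.88, 1.91],[6.93, 0.11, 1.89],[6.27, -1.98, -4.25]]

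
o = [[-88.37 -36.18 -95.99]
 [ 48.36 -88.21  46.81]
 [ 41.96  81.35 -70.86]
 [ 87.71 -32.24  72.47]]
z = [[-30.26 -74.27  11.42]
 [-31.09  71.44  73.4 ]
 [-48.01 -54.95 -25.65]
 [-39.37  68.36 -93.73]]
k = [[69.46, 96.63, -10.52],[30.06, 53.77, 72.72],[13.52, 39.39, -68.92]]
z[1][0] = -31.09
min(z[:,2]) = -93.73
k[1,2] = 72.72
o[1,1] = -88.21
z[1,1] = 71.44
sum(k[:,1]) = 189.79000000000002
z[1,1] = 71.44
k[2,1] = 39.39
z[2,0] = -48.01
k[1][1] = 53.77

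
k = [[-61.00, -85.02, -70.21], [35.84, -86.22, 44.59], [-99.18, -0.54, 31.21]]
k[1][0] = 35.84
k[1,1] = -86.22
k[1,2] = 44.59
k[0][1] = -85.02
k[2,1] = -0.54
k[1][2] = 44.59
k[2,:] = [-99.18, -0.54, 31.21]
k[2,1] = -0.54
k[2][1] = -0.54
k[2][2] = 31.21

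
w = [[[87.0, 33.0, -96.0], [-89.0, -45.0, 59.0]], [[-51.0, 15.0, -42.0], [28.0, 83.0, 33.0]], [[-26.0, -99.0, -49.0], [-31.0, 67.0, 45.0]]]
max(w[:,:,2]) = 59.0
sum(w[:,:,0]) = -82.0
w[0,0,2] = -96.0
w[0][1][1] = -45.0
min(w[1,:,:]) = -51.0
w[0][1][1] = -45.0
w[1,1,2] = 33.0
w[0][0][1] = 33.0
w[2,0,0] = -26.0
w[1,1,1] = 83.0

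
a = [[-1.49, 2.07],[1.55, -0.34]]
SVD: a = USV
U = [[-0.88, 0.47], [0.47, 0.88]]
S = [2.85, 0.95]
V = [[0.72,-0.70], [0.7,0.72]]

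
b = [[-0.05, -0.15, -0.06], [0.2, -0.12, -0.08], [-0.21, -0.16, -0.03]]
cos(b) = [[1.01, -0.02, -0.01], [0.01, 1.00, -0.0], [0.01, -0.03, 0.99]]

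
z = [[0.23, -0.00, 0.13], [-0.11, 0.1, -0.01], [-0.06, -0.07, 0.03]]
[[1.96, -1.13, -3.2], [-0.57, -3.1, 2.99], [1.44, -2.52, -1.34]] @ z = [[0.77, 0.11, 0.17], [0.03, -0.52, 0.05], [0.69, -0.16, 0.17]]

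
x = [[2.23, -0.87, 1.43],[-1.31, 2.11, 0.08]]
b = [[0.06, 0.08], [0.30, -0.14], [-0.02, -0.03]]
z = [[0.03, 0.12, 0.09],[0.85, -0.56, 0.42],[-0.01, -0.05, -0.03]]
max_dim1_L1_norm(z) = 1.83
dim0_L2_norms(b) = [0.31, 0.16]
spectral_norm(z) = 1.10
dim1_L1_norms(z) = [0.24, 1.83, 0.09]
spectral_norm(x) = 3.42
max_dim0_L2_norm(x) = 2.59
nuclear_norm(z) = 1.27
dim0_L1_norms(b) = [0.38, 0.25]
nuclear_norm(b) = 0.44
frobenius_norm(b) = 0.35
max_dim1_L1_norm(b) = 0.44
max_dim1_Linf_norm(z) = 0.85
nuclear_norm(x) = 4.92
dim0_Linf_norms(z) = [0.85, 0.56, 0.42]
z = b @ x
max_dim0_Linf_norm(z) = 0.85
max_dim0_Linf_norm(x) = 2.23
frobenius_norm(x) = 3.73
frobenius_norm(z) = 1.11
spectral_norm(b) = 0.33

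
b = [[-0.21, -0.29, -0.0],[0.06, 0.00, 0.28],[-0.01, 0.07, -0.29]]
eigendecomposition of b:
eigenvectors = [[0.8, -0.98, -0.81],[-0.57, 0.09, -0.29],[-0.17, 0.15, 0.5]]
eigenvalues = [-0.0, -0.18, -0.31]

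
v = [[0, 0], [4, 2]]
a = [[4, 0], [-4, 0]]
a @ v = [[0, 0], [0, 0]]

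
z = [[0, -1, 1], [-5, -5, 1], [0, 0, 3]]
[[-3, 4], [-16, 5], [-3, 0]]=z@[[1, 3], [2, -4], [-1, 0]]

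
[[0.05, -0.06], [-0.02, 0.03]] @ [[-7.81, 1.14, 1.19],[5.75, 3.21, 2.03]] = [[-0.74, -0.14, -0.06], [0.33, 0.07, 0.04]]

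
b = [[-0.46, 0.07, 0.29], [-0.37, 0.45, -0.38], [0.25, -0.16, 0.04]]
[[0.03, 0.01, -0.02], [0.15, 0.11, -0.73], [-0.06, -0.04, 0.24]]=b @ [[-0.08, -0.09, 0.66], [0.2, 0.05, -0.21], [-0.08, -0.13, 1.03]]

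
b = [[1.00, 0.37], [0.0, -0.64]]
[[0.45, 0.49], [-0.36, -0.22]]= b @ [[0.24, 0.36], [0.56, 0.35]]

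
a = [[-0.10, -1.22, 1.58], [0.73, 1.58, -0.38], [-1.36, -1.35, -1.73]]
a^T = [[-0.1,0.73,-1.36], [-1.22,1.58,-1.35], [1.58,-0.38,-1.73]]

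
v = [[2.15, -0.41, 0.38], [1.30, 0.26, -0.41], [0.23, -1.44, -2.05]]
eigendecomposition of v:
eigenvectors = [[0.63, -0.48, -0.07], [0.73, -0.82, 0.19], [-0.26, 0.33, 0.98]]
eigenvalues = [1.52, 1.18, -2.34]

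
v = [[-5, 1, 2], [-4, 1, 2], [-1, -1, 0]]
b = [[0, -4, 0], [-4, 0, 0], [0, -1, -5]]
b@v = [[16, -4, -8], [20, -4, -8], [9, 4, -2]]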